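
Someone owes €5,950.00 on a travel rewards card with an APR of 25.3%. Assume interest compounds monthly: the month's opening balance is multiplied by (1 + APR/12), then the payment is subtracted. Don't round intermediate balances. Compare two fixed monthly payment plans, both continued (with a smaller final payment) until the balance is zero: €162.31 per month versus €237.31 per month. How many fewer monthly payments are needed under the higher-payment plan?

Monthly rate r = 25.3%/12 = 2.10833% = 0.0210833.
At €162.31/mo: n = ⌈−ln(1 − rB₀/P)/ln(1+r)⌉ = 72 payments (last €7.17); total interest = total paid − €5,950.00 = €5,581.18.
At €237.31/mo: 37 payments (last €11.17); total interest €2,604.33.
Payments saved = 72 − 37 = 35.

35 fewer payments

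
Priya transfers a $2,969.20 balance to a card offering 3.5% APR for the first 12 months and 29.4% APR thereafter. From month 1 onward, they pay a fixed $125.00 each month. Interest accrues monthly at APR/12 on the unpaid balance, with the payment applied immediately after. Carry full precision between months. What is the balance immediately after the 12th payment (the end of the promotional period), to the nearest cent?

Promo months 1–12 at r₀ = 3.5%/12 = 0.00291667; months 13+ at r₁ = 29.4%/12 = 0.0245.
After month 12: iterate B ← B·(1+r₀) − $125.00 for 12 months → $1,550.51.

$1,550.51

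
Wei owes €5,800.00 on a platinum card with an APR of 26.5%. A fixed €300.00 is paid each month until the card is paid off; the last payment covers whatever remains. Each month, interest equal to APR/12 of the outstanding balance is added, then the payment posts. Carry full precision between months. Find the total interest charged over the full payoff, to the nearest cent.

€1,847.73

Monthly rate r = 26.5%/12 = 2.20833% = 0.0220833.
Payoff takes n = ⌈−ln(1 − rB₀/P)/ln(1+r)⌉ = ⌈25.490⌉ = 26 payments; the last is €147.73.
Total paid = 25·€300.00 + €147.73 = €7,647.73.
Total interest = total paid − principal = €7,647.73 − €5,800.00 = €1,847.73.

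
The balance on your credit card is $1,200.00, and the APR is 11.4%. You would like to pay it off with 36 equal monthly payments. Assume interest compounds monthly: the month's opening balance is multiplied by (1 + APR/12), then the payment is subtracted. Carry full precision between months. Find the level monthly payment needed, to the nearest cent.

$39.51

Monthly rate r = 11.4%/12 = 0.95% = 0.0095.
Level-payment amortization: P = B₀·r / (1 − (1+r)^(−n)) = 1200.00·0.0095 / (1 − 1.0095^(−36)).
Denominator 1 − (1+r)^(−36) = 0.288504165.
P = 11.4 / 0.288504165 ≈ 39.51.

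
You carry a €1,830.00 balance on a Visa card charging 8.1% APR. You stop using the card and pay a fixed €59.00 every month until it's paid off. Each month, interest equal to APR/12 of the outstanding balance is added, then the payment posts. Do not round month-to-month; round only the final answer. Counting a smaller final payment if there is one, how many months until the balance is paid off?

Monthly rate r = 8.1%/12 = 0.675% = 0.00675.
Recurrence: B ← B·(1+r) − €59.00.
Month 1: interest €12.35; balance after payment €1,783.35.
Month 2: interest €12.04; balance after payment €1,736.39.
Closed form: n = −ln(1 − rB₀/P)/ln(1+r) = −ln(0.79064)/ln(1.00675) ≈ 34.920, so the balance reaches zero during payment 35.

35 payments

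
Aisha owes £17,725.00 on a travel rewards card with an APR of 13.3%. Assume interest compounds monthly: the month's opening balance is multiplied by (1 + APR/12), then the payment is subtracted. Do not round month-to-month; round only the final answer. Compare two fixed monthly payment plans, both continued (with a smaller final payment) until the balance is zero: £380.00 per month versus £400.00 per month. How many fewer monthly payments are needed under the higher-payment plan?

5 fewer payments

Monthly rate r = 13.3%/12 = 1.10833% = 0.0110833.
At £380.00/mo: n = ⌈−ln(1 − rB₀/P)/ln(1+r)⌉ = 67 payments (last £7.61); total interest = total paid − £17,725.00 = £7,362.61.
At £400.00/mo: 62 payments (last £116.54); total interest £6,791.54.
Payments saved = 67 − 62 = 5.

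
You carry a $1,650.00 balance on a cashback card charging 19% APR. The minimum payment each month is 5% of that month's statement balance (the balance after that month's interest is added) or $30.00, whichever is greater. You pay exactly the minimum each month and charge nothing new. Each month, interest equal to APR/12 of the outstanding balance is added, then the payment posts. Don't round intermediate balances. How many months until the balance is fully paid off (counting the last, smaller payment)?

Monthly rate r = 19%/12 = 1.58333% = 0.0158333.
While 5% of the post-interest balance exceeds $30.00, each month B ← (B·(1+r))·(1 − 0.05), i.e. B shrinks by the factor (1+r)·0.95 = 0.96504.
This holds for months 1–29. Entering month 30 the balance is $587.92; 5% of the post-interest balance is now below $30.00, so the flat $30.00 minimum applies from here.
From month 30 a fixed $30.00 at rate r clears $587.92 in 24 more payments. Total: 29 + 24 = 53 months.

53 months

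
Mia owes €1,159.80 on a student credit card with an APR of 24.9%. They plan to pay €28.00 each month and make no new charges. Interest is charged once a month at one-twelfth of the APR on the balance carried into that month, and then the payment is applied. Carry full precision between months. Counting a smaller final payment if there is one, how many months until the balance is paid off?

96 months

Monthly rate r = 24.9%/12 = 2.075% = 0.02075.
Recurrence: B ← B·(1+r) − €28.00.
Month 1: interest €24.07; balance after payment €1,155.87.
Month 2: interest €23.98; balance after payment €1,151.85.
Closed form: n = −ln(1 − rB₀/P)/ln(1+r) = −ln(0.14051)/ln(1.02075) ≈ 95.557, so the balance reaches zero during payment 96.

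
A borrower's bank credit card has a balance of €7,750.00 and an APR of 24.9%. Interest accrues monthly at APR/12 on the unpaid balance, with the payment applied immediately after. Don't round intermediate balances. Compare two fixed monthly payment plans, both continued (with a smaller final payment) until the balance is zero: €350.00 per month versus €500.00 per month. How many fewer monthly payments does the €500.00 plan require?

Monthly rate r = 24.9%/12 = 2.075% = 0.02075.
At €350.00/mo: n = ⌈−ln(1 − rB₀/P)/ln(1+r)⌉ = 30 payments (last €334.22); total interest = total paid − €7,750.00 = €2,734.22.
At €500.00/mo: 19 payments (last €447.89); total interest €1,697.89.
Payments saved = 30 − 19 = 11.

11 fewer payments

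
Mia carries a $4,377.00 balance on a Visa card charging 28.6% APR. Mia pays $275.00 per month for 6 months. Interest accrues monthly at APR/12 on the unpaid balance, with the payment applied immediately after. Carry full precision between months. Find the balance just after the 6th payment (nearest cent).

$3,289.92

Monthly rate r = 28.6%/12 = 2.38333% = 0.0238333.
Each month: B ← B·(1+r) − $275.00.
Month 1: interest $104.32; balance after payment $4,206.32.
Month 2: interest $100.25; balance after payment $4,031.57.
Month 3: interest $96.09; balance after payment $3,852.65.
Month 4: interest $91.82; balance after payment $3,669.48.
Month 5: interest $87.46; balance after payment $3,481.93.
Month 6: interest $82.99; balance after payment $3,289.92.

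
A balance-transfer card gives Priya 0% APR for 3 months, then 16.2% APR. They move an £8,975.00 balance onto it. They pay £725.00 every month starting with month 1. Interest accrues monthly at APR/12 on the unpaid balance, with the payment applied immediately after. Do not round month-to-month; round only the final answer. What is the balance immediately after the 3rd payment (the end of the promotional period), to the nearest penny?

Promo months 1–3 at r₀ = 0%/12 = 0; months 4+ at r₁ = 16.2%/12 = 0.0135.
After month 3 (no interest yet): B = £8,975.00 − 3·£725.00 = £6,800.00.

£6,800.00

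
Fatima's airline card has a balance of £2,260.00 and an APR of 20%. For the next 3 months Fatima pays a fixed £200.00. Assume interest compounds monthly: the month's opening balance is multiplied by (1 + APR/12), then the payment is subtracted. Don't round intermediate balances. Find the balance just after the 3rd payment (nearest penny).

Monthly rate r = 20%/12 = 1.66667% = 0.0166667.
Each month: B ← B·(1+r) − £200.00.
Month 1: interest £37.67; balance after payment £2,097.67.
Month 2: interest £34.96; balance after payment £1,932.63.
Month 3: interest £32.21; balance after payment £1,764.84.

£1,764.84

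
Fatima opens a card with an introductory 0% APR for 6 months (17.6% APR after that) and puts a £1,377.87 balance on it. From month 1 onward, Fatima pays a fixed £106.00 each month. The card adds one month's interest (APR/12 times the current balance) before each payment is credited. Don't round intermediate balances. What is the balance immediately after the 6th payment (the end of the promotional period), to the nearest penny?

£741.87

Promo months 1–6 at r₀ = 0%/12 = 0; months 7+ at r₁ = 17.6%/12 = 0.0146667.
After month 6 (no interest yet): B = £1,377.87 − 6·£106.00 = £741.87.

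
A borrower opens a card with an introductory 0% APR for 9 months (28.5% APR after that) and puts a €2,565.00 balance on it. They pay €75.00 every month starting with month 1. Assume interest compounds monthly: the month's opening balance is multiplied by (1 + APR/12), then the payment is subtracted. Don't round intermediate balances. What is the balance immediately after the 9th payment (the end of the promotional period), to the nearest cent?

Promo months 1–9 at r₀ = 0%/12 = 0; months 10+ at r₁ = 28.5%/12 = 0.02375.
After month 9 (no interest yet): B = €2,565.00 − 9·€75.00 = €1,890.00.

€1,890.00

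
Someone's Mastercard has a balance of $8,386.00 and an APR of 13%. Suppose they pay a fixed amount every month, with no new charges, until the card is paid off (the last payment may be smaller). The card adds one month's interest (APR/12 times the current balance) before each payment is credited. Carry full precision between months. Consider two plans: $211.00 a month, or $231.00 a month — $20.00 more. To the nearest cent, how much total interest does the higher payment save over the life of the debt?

$314.15

Monthly rate r = 13%/12 = 1.08333% = 0.0108333.
At $211.00/mo: n = ⌈−ln(1 − rB₀/P)/ln(1+r)⌉ = 53 payments (last $55.04); total interest = total paid − $8,386.00 = $2,641.04.
At $231.00/mo: 47 payments (last $86.89); total interest $2,326.89.
Interest saved = $2,641.04 − $2,326.89 = $314.15.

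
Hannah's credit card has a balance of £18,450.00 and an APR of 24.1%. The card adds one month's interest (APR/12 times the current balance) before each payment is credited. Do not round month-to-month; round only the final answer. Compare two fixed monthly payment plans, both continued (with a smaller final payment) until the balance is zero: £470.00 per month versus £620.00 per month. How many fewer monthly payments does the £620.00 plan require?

Monthly rate r = 24.1%/12 = 2.00833% = 0.0200833.
At £470.00/mo: n = ⌈−ln(1 − rB₀/P)/ln(1+r)⌉ = 79 payments (last £47.10); total interest = total paid − £18,450.00 = £18,257.10.
At £620.00/mo: 46 payments (last £487.96); total interest £9,937.96.
Payments saved = 79 − 46 = 33.

33 fewer payments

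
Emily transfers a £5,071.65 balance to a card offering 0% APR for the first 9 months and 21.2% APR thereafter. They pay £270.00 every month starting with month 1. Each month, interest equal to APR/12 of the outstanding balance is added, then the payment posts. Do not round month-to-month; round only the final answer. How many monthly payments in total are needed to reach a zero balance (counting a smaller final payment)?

20 months

Promo months 1–9 at r₀ = 0%/12 = 0; months 10+ at r₁ = 21.2%/12 = 0.0176667.
After month 9 (no interest yet): B = £5,071.65 − 9·£270.00 = £2,641.65.
Then at r₁ with £270.00/mo: n₂ = −ln(1 − r₁·B/P)/ln(1+r₁) ≈ 10.84 → 11 more payments.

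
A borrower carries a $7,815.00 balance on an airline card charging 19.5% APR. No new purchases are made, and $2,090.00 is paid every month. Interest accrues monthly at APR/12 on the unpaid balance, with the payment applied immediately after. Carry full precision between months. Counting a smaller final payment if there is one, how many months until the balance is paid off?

Monthly rate r = 19.5%/12 = 1.625% = 0.01625.
Recurrence: B ← B·(1+r) − $2,090.00.
Month 1: interest $126.99; balance after payment $5,851.99.
Month 2: interest $95.09; balance after payment $3,857.09.
Month 3: interest $62.68; balance after payment $1,829.77.
Month 4: interest $29.73; balance after payment $0.00.

4 months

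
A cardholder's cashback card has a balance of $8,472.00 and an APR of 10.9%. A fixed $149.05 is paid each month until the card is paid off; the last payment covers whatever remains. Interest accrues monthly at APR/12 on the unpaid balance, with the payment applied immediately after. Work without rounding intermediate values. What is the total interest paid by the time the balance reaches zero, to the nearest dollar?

Monthly rate r = 10.9%/12 = 0.908333% = 0.00908333.
Payoff takes n = ⌈−ln(1 − rB₀/P)/ln(1+r)⌉ = ⌈80.320⌉ = 81 payments; the last is $47.90.
Total paid = 80·$149.05 + $47.90 = $11,971.90.
Total interest = total paid − principal = $11,971.90 − $8,472.00 = $3,499.90.

$3,500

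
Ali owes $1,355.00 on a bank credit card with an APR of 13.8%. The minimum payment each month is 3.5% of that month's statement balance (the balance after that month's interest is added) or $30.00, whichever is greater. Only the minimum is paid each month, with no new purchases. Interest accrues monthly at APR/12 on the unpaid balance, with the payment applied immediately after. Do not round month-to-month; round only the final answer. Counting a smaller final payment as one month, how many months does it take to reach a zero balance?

54 months

Monthly rate r = 13.8%/12 = 1.15% = 0.0115.
While 3.5% of the post-interest balance exceeds $30.00, each month B ← (B·(1+r))·(1 − 0.035), i.e. B shrinks by the factor (1+r)·0.965 = 0.9761.
This holds for months 1–20. Entering month 21 the balance is $835.22; 3.5% of the post-interest balance is now below $30.00, so the flat $30.00 minimum applies from here.
From month 21 a fixed $30.00 at rate r clears $835.22 in 34 more payments. Total: 20 + 34 = 54 months.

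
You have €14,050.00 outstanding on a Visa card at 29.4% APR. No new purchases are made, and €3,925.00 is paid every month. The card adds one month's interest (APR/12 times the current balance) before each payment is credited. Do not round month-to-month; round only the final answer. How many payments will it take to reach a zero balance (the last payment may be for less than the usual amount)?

4 months

Monthly rate r = 29.4%/12 = 2.45% = 0.0245.
Recurrence: B ← B·(1+r) − €3,925.00.
Month 1: interest €344.22; balance after payment €10,469.23.
Month 2: interest €256.50; balance after payment €6,800.72.
Month 3: interest €166.62; balance after payment €3,042.34.
Month 4: interest €74.54; balance after payment €0.00.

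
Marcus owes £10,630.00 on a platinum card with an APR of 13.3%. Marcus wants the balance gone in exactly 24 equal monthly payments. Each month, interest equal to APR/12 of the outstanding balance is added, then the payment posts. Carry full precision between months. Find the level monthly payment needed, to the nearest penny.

Monthly rate r = 13.3%/12 = 1.10833% = 0.0110833.
Level-payment amortization: P = B₀·r / (1 − (1+r)^(−n)) = 10630.00·0.0110833 / (1 − 1.01108^(−24)).
Denominator 1 − (1+r)^(−24) = 0.232438536.
P = 117.816 / 0.232438536 ≈ 506.87.

£506.87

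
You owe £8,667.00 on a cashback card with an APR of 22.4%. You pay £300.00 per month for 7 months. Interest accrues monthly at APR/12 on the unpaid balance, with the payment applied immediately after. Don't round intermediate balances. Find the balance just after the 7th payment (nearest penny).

£7,643.59

Monthly rate r = 22.4%/12 = 1.86667% = 0.0186667.
Each month: B ← B·(1+r) − £300.00.
Month 1: interest £161.78; balance after payment £8,528.78.
Month 2: interest £159.20; balance after payment £8,387.99.
Month 3: interest £156.58; balance after payment £8,244.56.
Month 4: interest £153.90; balance after payment £8,098.46.
Month 5: interest £151.17; balance after payment £7,949.63.
Month 6: interest £148.39; balance after payment £7,798.03.
Month 7: interest £145.56; balance after payment £7,643.59.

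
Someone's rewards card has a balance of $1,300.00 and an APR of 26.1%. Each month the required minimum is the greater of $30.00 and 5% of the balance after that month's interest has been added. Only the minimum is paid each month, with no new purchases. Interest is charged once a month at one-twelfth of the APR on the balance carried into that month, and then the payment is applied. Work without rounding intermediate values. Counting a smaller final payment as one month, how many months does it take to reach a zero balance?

Monthly rate r = 26.1%/12 = 2.175% = 0.02175.
While 5% of the post-interest balance exceeds $30.00, each month B ← (B·(1+r))·(1 − 0.05), i.e. B shrinks by the factor (1+r)·0.95 = 0.97066.
This holds for months 1–27. Entering month 28 the balance is $581.82; 5% of the post-interest balance is now below $30.00, so the flat $30.00 minimum applies from here.
From month 28 a fixed $30.00 at rate r clears $581.82 in 26 more payments. Total: 27 + 26 = 53 months.

53 months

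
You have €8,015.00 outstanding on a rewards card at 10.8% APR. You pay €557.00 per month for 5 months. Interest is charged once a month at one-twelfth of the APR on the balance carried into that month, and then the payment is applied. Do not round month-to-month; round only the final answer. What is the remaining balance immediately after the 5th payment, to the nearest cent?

Monthly rate r = 10.8%/12 = 0.9% = 0.009.
Each month: B ← B·(1+r) − €557.00.
Month 1: interest €72.14; balance after payment €7,530.14.
Month 2: interest €67.77; balance after payment €7,040.91.
Month 3: interest €63.37; balance after payment €6,547.27.
Month 4: interest €58.93; balance after payment €6,049.20.
Month 5: interest €54.44; balance after payment €5,546.64.

€5,546.64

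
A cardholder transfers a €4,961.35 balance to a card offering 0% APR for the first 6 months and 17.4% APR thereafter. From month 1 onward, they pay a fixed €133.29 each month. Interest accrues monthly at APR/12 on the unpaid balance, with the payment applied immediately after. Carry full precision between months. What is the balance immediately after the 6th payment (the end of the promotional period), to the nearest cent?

Promo months 1–6 at r₀ = 0%/12 = 0; months 7+ at r₁ = 17.4%/12 = 0.0145.
After month 6 (no interest yet): B = €4,961.35 − 6·€133.29 = €4,161.61.

€4,161.61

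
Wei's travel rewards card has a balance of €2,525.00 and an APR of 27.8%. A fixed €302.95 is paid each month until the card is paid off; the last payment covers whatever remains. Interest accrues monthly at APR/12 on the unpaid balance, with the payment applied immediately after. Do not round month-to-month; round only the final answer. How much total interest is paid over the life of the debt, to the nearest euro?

Monthly rate r = 27.8%/12 = 2.31667% = 0.0231667.
Payoff takes n = ⌈−ln(1 − rB₀/P)/ln(1+r)⌉ = ⌈9.368⌉ = 10 payments; the last is €112.16.
Total paid = 9·€302.95 + €112.16 = €2,838.71.
Total interest = total paid − principal = €2,838.71 − €2,525.00 = €313.71.

€314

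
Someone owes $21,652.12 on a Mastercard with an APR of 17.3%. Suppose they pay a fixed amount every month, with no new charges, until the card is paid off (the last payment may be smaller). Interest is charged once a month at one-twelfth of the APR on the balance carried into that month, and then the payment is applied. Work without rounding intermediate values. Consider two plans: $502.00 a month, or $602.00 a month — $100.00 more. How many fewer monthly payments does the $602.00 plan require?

Monthly rate r = 17.3%/12 = 1.44167% = 0.0144167.
At $502.00/mo: n = ⌈−ln(1 − rB₀/P)/ln(1+r)⌉ = 68 payments (last $468.53); total interest = total paid − $21,652.12 = $12,450.41.
At $602.00/mo: 52 payments (last $38.03); total interest $9,087.91.
Payments saved = 68 − 52 = 16.

16 fewer payments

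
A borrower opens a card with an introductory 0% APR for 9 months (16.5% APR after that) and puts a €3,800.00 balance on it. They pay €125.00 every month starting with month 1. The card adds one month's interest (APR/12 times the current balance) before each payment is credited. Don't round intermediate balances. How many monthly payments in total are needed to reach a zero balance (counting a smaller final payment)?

35 months

Promo months 1–9 at r₀ = 0%/12 = 0; months 10+ at r₁ = 16.5%/12 = 0.01375.
After month 9 (no interest yet): B = €3,800.00 − 9·€125.00 = €2,675.00.
Then at r₁ with €125.00/mo: n₂ = −ln(1 − r₁·B/P)/ln(1+r₁) ≈ 25.52 → 26 more payments.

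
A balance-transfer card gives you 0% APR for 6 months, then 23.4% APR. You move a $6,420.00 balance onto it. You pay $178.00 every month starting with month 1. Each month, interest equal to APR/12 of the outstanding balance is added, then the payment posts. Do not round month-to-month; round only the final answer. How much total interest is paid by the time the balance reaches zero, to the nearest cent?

Promo months 1–6 at r₀ = 0%/12 = 0; months 7+ at r₁ = 23.4%/12 = 0.0195.
After month 6 (no interest yet): B = $6,420.00 − 6·$178.00 = $5,352.00.
Then at r₁ with $178.00/mo: n₂ = −ln(1 − r₁·B/P)/ln(1+r₁) ≈ 45.70 → 46 more payments.
Total paid = 51·$178.00 + $125.67 = $9,203.67; interest = $9,203.67 − $6,420.00 = $2,783.67.

$2,783.67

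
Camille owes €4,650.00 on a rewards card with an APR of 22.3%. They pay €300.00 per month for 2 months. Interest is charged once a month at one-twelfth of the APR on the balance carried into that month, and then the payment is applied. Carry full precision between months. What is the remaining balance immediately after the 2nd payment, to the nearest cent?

€4,218.86

Monthly rate r = 22.3%/12 = 1.85833% = 0.0185833.
Each month: B ← B·(1+r) − €300.00.
Month 1: interest €86.41; balance after payment €4,436.41.
Month 2: interest €82.44; balance after payment €4,218.86.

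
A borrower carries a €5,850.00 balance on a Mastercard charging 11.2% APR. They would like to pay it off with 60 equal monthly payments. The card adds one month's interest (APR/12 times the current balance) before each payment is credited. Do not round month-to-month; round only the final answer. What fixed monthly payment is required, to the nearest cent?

€127.78

Monthly rate r = 11.2%/12 = 0.933333% = 0.00933333.
Level-payment amortization: P = B₀·r / (1 − (1+r)^(−n)) = 5850.00·0.00933333 / (1 − 1.00933^(−60)).
Denominator 1 − (1+r)^(−60) = 0.427305472.
P = 54.6 / 0.427305472 ≈ 127.78.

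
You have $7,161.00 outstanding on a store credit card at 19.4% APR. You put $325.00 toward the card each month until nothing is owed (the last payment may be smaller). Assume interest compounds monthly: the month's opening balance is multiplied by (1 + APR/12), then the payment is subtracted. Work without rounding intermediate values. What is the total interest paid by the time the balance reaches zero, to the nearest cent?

Monthly rate r = 19.4%/12 = 1.61667% = 0.0161667.
Payoff takes n = ⌈−ln(1 − rB₀/P)/ln(1+r)⌉ = ⌈27.460⌉ = 28 payments; the last is $150.19.
Total paid = 27·$325.00 + $150.19 = $8,925.19.
Total interest = total paid − principal = $8,925.19 − $7,161.00 = $1,764.19.

$1,764.19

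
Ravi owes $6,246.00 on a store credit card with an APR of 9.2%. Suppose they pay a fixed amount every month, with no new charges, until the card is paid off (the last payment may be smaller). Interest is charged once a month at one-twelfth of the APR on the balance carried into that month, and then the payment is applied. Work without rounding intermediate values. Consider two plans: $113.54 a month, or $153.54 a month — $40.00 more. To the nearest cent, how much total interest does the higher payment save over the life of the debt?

Monthly rate r = 9.2%/12 = 0.766667% = 0.00766667.
At $113.54/mo: n = ⌈−ln(1 − rB₀/P)/ln(1+r)⌉ = 72 payments (last $81.84); total interest = total paid − $6,246.00 = $1,897.18.
At $153.54/mo: 49 payments (last $144.68); total interest $1,268.60.
Interest saved = $1,897.18 − $1,268.60 = $628.58.

$628.58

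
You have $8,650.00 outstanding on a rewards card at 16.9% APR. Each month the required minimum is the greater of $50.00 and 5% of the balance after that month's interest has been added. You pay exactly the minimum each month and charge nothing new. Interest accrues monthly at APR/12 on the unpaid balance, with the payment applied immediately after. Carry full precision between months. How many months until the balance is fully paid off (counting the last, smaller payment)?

82 months

Monthly rate r = 16.9%/12 = 1.40833% = 0.0140833.
While 5% of the post-interest balance exceeds $50.00, each month B ← (B·(1+r))·(1 − 0.05), i.e. B shrinks by the factor (1+r)·0.95 = 0.96338.
This holds for months 1–59. Entering month 60 the balance is $957.31; 5% of the post-interest balance is now below $50.00, so the flat $50.00 minimum applies from here.
From month 60 a fixed $50.00 at rate r clears $957.31 in 23 more payments. Total: 59 + 23 = 82 months.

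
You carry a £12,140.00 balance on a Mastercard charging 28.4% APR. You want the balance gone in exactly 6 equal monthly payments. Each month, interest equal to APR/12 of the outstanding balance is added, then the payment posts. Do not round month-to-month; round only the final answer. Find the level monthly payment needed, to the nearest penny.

£2,194.20

Monthly rate r = 28.4%/12 = 2.36667% = 0.0236667.
Level-payment amortization: P = B₀·r / (1 − (1+r)^(−n)) = 12140.00·0.0236667 / (1 − 1.02367^(−6)).
Denominator 1 − (1+r)^(−6) = 0.130942264.
P = 287.313 / 0.130942264 ≈ 2194.20.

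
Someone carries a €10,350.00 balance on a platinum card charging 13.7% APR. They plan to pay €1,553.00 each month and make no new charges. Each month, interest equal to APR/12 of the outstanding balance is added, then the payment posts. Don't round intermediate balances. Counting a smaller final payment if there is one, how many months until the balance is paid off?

Monthly rate r = 13.7%/12 = 1.14167% = 0.0114167.
Recurrence: B ← B·(1+r) − €1,553.00.
Month 1: interest €118.16; balance after payment €8,915.16.
Month 2: interest €101.78; balance after payment €7,463.94.
Closed form: n = −ln(1 − rB₀/P)/ln(1+r) = −ln(0.92391)/ln(1.01142) ≈ 6.971, so the balance reaches zero during payment 7.

7 payments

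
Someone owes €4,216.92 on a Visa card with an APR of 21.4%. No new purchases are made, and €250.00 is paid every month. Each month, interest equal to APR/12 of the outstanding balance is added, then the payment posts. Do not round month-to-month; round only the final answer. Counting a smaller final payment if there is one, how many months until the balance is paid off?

Monthly rate r = 21.4%/12 = 1.78333% = 0.0178333.
Recurrence: B ← B·(1+r) − €250.00.
Month 1: interest €75.20; balance after payment €4,042.12.
Month 2: interest €72.08; balance after payment €3,864.21.
Closed form: n = −ln(1 − rB₀/P)/ln(1+r) = −ln(0.69919)/ln(1.01783) ≈ 20.244, so the balance reaches zero during payment 21.

21 payments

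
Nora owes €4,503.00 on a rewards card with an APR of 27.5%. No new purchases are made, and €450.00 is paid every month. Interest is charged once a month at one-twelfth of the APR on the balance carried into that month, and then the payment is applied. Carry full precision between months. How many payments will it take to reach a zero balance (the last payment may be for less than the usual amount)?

12 payments

Monthly rate r = 27.5%/12 = 2.29167% = 0.0229167.
Recurrence: B ← B·(1+r) − €450.00.
Month 1: interest €103.19; balance after payment €4,156.19.
Month 2: interest €95.25; balance after payment €3,801.44.
Closed form: n = −ln(1 − rB₀/P)/ln(1+r) = −ln(0.77068)/ln(1.02292) ≈ 11.496, so the balance reaches zero during payment 12.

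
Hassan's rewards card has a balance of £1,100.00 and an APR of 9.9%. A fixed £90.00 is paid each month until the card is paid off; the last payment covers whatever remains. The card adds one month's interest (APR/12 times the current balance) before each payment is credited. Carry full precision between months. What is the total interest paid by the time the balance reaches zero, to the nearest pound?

£64

Monthly rate r = 9.9%/12 = 0.825% = 0.00825.
Payoff takes n = ⌈−ln(1 − rB₀/P)/ln(1+r)⌉ = ⌈12.936⌉ = 13 payments; the last is £84.29.
Total paid = 12·£90.00 + £84.29 = £1,164.29.
Total interest = total paid − principal = £1,164.29 − £1,100.00 = £64.29.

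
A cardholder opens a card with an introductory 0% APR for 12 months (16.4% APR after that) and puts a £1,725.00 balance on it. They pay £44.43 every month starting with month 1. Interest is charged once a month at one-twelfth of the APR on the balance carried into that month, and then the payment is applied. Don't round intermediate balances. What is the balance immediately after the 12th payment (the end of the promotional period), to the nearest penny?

Promo months 1–12 at r₀ = 0%/12 = 0; months 13+ at r₁ = 16.4%/12 = 0.0136667.
After month 12 (no interest yet): B = £1,725.00 − 12·£44.43 = £1,191.84.

£1,191.84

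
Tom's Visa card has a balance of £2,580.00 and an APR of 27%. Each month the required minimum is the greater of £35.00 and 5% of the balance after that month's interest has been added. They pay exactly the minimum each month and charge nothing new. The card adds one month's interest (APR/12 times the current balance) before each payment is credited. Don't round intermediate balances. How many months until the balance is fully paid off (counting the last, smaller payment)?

Monthly rate r = 27%/12 = 2.25% = 0.0225.
While 5% of the post-interest balance exceeds £35.00, each month B ← (B·(1+r))·(1 − 0.05), i.e. B shrinks by the factor (1+r)·0.95 = 0.97137.
This holds for months 1–46. Entering month 47 the balance is £678.29; 5% of the post-interest balance is now below £35.00, so the flat £35.00 minimum applies from here.
From month 47 a fixed £35.00 at rate r clears £678.29 in 26 more payments. Total: 46 + 26 = 72 months.

72 months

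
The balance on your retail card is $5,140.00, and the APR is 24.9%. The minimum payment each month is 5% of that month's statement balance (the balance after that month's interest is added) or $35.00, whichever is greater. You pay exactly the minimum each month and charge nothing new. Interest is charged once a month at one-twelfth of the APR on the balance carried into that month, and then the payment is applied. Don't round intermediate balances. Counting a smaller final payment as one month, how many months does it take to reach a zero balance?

91 months

Monthly rate r = 24.9%/12 = 2.075% = 0.02075.
While 5% of the post-interest balance exceeds $35.00, each month B ← (B·(1+r))·(1 − 0.05), i.e. B shrinks by the factor (1+r)·0.95 = 0.96971.
This holds for months 1–66. Entering month 67 the balance is $675.15; 5% of the post-interest balance is now below $35.00, so the flat $35.00 minimum applies from here.
From month 67 a fixed $35.00 at rate r clears $675.15 in 25 more payments. Total: 66 + 25 = 91 months.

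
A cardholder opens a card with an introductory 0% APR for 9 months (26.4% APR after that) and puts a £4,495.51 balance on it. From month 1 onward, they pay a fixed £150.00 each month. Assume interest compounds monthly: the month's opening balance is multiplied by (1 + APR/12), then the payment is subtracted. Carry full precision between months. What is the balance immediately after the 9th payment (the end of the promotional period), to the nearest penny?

£3,145.51

Promo months 1–9 at r₀ = 0%/12 = 0; months 10+ at r₁ = 26.4%/12 = 0.022.
After month 9 (no interest yet): B = £4,495.51 − 9·£150.00 = £3,145.51.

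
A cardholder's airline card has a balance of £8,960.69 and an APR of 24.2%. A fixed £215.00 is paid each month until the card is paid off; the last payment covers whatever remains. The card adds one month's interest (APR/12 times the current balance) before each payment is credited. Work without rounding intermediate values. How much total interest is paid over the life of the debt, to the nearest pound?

£10,807

Monthly rate r = 24.2%/12 = 2.01667% = 0.0201667.
Payoff takes n = ⌈−ln(1 − rB₀/P)/ln(1+r)⌉ = ⌈91.941⌉ = 92 payments; the last is £202.53.
Total paid = 91·£215.00 + £202.53 = £19,767.53.
Total interest = total paid − principal = £19,767.53 − £8,960.69 = £10,806.84.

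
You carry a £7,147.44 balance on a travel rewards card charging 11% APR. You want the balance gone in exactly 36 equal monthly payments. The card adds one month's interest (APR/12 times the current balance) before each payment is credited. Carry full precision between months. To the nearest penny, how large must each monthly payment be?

Monthly rate r = 11%/12 = 0.916667% = 0.00916667.
Level-payment amortization: P = B₀·r / (1 − (1+r)^(−n)) = 7147.44·0.00916667 / (1 − 1.00917^(−36)).
Denominator 1 − (1+r)^(−36) = 0.279994681.
P = 65.5182 / 0.279994681 ≈ 234.00.

£234.00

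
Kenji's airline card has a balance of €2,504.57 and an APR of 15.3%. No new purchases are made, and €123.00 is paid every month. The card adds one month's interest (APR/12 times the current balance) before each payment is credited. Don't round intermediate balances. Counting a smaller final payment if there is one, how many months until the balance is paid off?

Monthly rate r = 15.3%/12 = 1.275% = 0.01275.
Recurrence: B ← B·(1+r) − €123.00.
Month 1: interest €31.93; balance after payment €2,413.50.
Month 2: interest €30.77; balance after payment €2,321.28.
Closed form: n = −ln(1 − rB₀/P)/ln(1+r) = −ln(0.74038)/ln(1.01275) ≈ 23.726, so the balance reaches zero during payment 24.

24 payments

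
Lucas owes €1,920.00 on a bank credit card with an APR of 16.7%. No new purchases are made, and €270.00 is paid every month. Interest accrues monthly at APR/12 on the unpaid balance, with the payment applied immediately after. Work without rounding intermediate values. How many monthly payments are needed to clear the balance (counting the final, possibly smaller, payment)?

8 payments

Monthly rate r = 16.7%/12 = 1.39167% = 0.0139167.
Recurrence: B ← B·(1+r) − €270.00.
Month 1: interest €26.72; balance after payment €1,676.72.
Month 2: interest €23.33; balance after payment €1,430.05.
Closed form: n = −ln(1 − rB₀/P)/ln(1+r) = −ln(0.90104)/ln(1.01392) ≈ 7.540, so the balance reaches zero during payment 8.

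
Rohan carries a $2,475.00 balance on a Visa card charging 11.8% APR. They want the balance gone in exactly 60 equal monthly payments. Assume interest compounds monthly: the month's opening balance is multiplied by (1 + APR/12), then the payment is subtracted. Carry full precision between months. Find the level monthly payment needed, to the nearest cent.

Monthly rate r = 11.8%/12 = 0.983333% = 0.00983333.
Level-payment amortization: P = B₀·r / (1 − (1+r)^(−n)) = 2475.00·0.00983333 / (1 − 1.00983^(−60)).
Denominator 1 − (1+r)^(−60) = 0.444072864.
P = 24.3375 / 0.444072864 ≈ 54.81.

$54.81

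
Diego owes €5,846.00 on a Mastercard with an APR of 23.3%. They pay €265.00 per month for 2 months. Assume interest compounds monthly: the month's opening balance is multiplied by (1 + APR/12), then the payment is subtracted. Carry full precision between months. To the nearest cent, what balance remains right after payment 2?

€5,540.08

Monthly rate r = 23.3%/12 = 1.94167% = 0.0194167.
Each month: B ← B·(1+r) − €265.00.
Month 1: interest €113.51; balance after payment €5,694.51.
Month 2: interest €110.57; balance after payment €5,540.08.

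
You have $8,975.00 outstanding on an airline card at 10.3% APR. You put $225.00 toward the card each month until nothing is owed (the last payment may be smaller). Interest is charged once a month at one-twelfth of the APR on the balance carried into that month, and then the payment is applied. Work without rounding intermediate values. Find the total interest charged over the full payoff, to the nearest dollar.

$2,059

Monthly rate r = 10.3%/12 = 0.858333% = 0.00858333.
Payoff takes n = ⌈−ln(1 − rB₀/P)/ln(1+r)⌉ = ⌈49.040⌉ = 50 payments; the last is $8.96.
Total paid = 49·$225.00 + $8.96 = $11,033.96.
Total interest = total paid − principal = $11,033.96 − $8,975.00 = $2,058.96.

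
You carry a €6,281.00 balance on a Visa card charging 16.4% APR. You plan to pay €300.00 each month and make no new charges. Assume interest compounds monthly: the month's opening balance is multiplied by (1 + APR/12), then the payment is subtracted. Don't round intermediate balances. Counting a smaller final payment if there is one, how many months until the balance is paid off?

25 months

Monthly rate r = 16.4%/12 = 1.36667% = 0.0136667.
Recurrence: B ← B·(1+r) − €300.00.
Month 1: interest €85.84; balance after payment €6,066.84.
Month 2: interest €82.91; balance after payment €5,849.75.
Closed form: n = −ln(1 − rB₀/P)/ln(1+r) = −ln(0.71387)/ln(1.01367) ≈ 24.831, so the balance reaches zero during payment 25.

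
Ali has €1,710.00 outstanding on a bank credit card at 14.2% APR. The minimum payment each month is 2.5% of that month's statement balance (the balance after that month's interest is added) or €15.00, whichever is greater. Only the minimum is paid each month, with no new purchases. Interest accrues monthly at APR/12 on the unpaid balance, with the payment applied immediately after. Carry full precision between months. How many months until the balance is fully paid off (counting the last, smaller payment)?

132 months

Monthly rate r = 14.2%/12 = 1.18333% = 0.0118333.
While 2.5% of the post-interest balance exceeds €15.00, each month B ← (B·(1+r))·(1 − 0.025), i.e. B shrinks by the factor (1+r)·0.975 = 0.98654.
This holds for months 1–79. Entering month 80 the balance is €586.10; 2.5% of the post-interest balance is now below €15.00, so the flat €15.00 minimum applies from here.
From month 80 a fixed €15.00 at rate r clears €586.10 in 53 more payments. Total: 79 + 53 = 132 months.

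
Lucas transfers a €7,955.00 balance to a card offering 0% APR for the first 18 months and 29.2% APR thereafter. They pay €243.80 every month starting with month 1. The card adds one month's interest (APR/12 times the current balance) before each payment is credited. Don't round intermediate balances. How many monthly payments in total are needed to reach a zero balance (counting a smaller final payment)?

37 months

Promo months 1–18 at r₀ = 0%/12 = 0; months 19+ at r₁ = 29.2%/12 = 0.0243333.
After month 18 (no interest yet): B = €7,955.00 − 18·€243.80 = €3,566.60.
Then at r₁ with €243.80/mo: n₂ = −ln(1 − r₁·B/P)/ln(1+r₁) ≈ 18.30 → 19 more payments.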